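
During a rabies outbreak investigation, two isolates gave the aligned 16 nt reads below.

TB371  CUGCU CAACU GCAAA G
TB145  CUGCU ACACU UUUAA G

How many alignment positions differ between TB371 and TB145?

Mismatches occur at site 6 (C↔A), site 7 (A↔C), site 11 (G↔U), site 12 (C↔U), site 13 (A↔U).
That gives 5 mismatches out of 16 aligned sites, so the Hamming distance is 5.

5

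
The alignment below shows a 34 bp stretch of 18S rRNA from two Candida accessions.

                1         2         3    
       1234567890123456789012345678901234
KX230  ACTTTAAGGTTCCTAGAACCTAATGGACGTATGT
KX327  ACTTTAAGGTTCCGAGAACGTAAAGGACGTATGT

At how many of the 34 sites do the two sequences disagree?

Mismatches occur at site 14 (T→G), site 20 (C→G), site 24 (T→A).
That gives 3 mismatches out of 34 aligned sites, so the Hamming distance is 3.

3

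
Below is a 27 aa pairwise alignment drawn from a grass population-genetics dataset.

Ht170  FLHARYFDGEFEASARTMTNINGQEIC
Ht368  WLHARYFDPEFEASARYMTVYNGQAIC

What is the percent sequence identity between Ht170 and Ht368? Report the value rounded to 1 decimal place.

77.8%

Differing sites — 1:F/W; 9:G/P; 17:T/Y; 20:N/V; 21:I/Y; 25:E/A.
21 of the 27 sites match, so the percent identity is 21/27 × 100 = 77.8%.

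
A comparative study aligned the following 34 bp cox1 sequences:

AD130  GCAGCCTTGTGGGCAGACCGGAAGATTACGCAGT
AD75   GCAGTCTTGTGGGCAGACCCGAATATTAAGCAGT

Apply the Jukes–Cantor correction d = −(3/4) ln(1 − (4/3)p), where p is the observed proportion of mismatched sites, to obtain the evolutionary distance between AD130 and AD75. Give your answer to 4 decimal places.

The sequences differ at positions 5 (C/T), 20 (G/C), 24 (G/T), 29 (C/A).
p = 4/34 = 0.117647.
d = −0.75 · ln(1 − (4/3)·0.117647) = −0.75 · ln(0.843137) = −0.75 · (-0.170626) = 0.1280.

0.1280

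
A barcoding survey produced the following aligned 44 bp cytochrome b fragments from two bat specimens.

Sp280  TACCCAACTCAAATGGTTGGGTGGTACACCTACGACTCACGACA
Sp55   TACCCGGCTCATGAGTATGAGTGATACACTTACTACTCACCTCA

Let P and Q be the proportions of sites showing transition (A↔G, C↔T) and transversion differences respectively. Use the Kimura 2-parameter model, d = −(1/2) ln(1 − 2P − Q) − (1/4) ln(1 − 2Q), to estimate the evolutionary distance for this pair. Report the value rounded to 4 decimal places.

Mismatches occur at site 6 (A↔G, transition), site 7 (A↔G, transition), site 12 (A↔T, transversion), site 13 (A↔G, transition), site 14 (T↔A, transversion), site 16 (G↔T, transversion), site 17 (T↔A, transversion), site 20 (G↔A, transition), site 24 (G↔A, transition), site 30 (C↔T, transition), site 34 (G↔T, transversion), site 41 (G↔C, transversion), site 42 (A↔T, transversion).
Of the 13 differences, 6 transitions and 7 transversions over 44 sites: P = 6/44 = 0.136364, Q = 7/44 = 0.159091.
d = −0.5·ln(0.568181) − 0.25·ln(0.681818) = −0.5·(-0.565315) − 0.25·(-0.382993) = 0.3784.

0.3784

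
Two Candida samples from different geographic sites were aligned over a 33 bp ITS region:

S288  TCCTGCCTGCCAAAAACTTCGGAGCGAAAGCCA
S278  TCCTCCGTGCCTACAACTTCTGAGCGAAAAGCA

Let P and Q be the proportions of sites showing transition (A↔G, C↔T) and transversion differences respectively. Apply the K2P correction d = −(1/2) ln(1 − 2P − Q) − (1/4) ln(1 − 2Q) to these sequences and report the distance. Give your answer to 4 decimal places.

0.2518

Differing sites — 5:G/C (Tv); 7:C/G (Tv); 12:A/T (Tv); 14:A/C (Tv); 21:G/T (Tv); 30:G/A (Ti); 31:C/G (Tv).
Of the 7 differences, 1 transition and 6 transversions over 33 sites: P = 1/33 = 0.030303, Q = 6/33 = 0.181818.
d = −0.5·ln(0.757576) − 0.25·ln(0.636364) = −0.5·(-0.277631) − 0.25·(-0.451985) = 0.2518.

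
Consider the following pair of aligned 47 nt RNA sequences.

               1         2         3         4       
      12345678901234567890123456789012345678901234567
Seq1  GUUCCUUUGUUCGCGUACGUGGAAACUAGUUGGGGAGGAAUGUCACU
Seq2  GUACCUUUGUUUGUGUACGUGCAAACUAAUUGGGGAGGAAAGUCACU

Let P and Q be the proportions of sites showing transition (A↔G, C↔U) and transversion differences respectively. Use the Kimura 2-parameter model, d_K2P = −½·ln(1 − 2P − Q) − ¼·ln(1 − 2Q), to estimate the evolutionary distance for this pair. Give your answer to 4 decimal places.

Differing sites — 3:U/A (Tv); 12:C/U (Ti); 14:C/U (Ti); 22:G/C (Tv); 29:G/A (Ti); 41:U/A (Tv).
Of the 6 differences, 3 transitions and 3 transversions over 47 sites: P = 3/47 = 0.063830, Q = 3/47 = 0.063830.
d = −0.5·ln(0.808510) − 0.25·ln(0.872340) = −0.5·(-0.212562) − 0.25·(-0.136576) = 0.1404.

0.1404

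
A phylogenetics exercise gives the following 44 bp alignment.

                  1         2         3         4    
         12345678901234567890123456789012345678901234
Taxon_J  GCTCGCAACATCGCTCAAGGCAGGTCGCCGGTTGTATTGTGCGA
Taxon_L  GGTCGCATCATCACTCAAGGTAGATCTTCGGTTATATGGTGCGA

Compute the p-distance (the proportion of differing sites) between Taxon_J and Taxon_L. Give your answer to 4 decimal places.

Mismatches occur at site 2 (C↔G), site 8 (A↔T), site 13 (G↔A), site 21 (C↔T), site 24 (G↔A), site 27 (G↔T), site 28 (C↔T), site 34 (G↔A), site 38 (T↔G).
There are 9 differences over 44 sites, so p = 9/44 = 0.2045.

0.2045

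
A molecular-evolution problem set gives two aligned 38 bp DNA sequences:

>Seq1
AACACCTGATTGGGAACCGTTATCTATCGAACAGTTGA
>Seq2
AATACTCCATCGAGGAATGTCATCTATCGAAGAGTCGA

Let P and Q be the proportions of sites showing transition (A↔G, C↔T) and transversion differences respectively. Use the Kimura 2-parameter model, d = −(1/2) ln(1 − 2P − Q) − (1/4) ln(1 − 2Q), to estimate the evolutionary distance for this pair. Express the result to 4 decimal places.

0.4451

Differing sites — 3:C/T (Ti); 6:C/T (Ti); 7:T/C (Ti); 8:G/C (Tv); 11:T/C (Ti); 13:G/A (Ti); 15:A/G (Ti); 17:C/A (Tv); 18:C/T (Ti); 21:T/C (Ti); 32:C/G (Tv); 36:T/C (Ti).
Of the 12 differences, 9 transitions and 3 transversions over 38 sites: P = 9/38 = 0.236842, Q = 3/38 = 0.078947.
d = −0.5·ln(0.447369) − 0.25·ln(0.842106) = −0.5·(-0.804372) − 0.25·(-0.171849) = 0.4451.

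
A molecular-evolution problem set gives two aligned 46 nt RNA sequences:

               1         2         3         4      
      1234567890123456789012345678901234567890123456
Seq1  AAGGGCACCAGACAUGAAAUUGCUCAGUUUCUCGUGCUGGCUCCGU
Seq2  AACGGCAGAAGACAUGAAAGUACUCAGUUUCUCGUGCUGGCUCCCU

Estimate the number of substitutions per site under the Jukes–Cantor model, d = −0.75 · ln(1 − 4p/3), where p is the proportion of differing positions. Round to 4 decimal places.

Differing sites — 3:G/C; 8:C/G; 9:C/A; 20:U/G; 22:G/A; 45:G/C.
p = 6/46 = 0.130435.
d = −0.75 · ln(1 − (4/3)·0.130435) = −0.75 · ln(0.826087) = −0.75 · (-0.191055) = 0.1433.

0.1433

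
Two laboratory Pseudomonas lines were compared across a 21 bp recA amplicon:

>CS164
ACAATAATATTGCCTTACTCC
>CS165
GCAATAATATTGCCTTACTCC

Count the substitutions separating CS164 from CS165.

1

The sequences differ at position 1 (A/G).
That gives 1 mismatch out of 21 aligned sites, so the Hamming distance is 1.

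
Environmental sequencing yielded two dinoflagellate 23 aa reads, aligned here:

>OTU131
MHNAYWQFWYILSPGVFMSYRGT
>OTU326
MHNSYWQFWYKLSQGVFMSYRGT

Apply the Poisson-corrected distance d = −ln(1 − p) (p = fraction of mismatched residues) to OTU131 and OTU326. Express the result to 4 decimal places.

0.1398

The sequences differ at positions 4 (A/S), 11 (I/K), 14 (P/Q).
p = 3/23 = 0.130435.
d = −ln(1 − 0.130435) = −ln(0.869565) = 0.1398.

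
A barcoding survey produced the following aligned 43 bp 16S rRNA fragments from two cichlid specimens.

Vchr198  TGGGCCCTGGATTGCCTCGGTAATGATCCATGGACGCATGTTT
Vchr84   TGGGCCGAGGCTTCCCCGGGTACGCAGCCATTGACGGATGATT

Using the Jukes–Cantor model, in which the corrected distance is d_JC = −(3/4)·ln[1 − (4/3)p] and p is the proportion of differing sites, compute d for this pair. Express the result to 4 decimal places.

0.3870

Mismatches occur at site 7 (C/G), site 8 (T/A), site 11 (A/C), site 14 (G/C), site 17 (T/C), site 18 (C/G), site 23 (A/C), site 24 (T/G), site 25 (G/C), site 27 (T/G), site 32 (G/T), site 37 (C/G), site 41 (T/A).
p = 13/43 = 0.302326.
d = −0.75 · ln(1 − (4/3)·0.302326) = −0.75 · ln(0.596899) = −0.75 · (-0.516007) = 0.3870.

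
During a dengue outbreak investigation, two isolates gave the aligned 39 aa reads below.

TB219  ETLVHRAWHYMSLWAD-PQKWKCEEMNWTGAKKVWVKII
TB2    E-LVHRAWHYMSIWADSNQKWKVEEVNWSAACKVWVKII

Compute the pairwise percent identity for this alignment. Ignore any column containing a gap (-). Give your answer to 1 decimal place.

Excluding the 2 gap columns leaves 37 comparable sites.
The sequences differ at positions 13 (L/I), 18 (P/N), 23 (C/V), 26 (M/V), 29 (T/S), 30 (G/A), 32 (K/C).
30 of the 37 comparable sites match, so the percent identity is 30/37 × 100 = 81.1%.

81.1%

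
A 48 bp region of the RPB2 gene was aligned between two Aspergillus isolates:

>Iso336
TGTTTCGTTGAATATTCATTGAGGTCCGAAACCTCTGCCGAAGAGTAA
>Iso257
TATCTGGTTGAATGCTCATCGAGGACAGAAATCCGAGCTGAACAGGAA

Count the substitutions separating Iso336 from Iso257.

15

The sequences differ at positions 2 (G/A), 4 (T/C), 6 (C/G), 14 (A/G), 15 (T/C), 20 (T/C), 25 (T/A), 27 (C/A), 32 (C/T), 34 (T/C), 35 (C/G), 36 (T/A), 39 (C/T), 43 (G/C), 46 (T/G).
That gives 15 mismatches out of 48 aligned sites, so the Hamming distance is 15.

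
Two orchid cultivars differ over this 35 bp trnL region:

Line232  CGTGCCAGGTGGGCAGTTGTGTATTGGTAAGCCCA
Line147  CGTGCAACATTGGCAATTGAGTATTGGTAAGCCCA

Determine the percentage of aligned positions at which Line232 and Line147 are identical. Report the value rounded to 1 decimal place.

82.9%

Differing sites — 6:C/A; 8:G/C; 9:G/A; 11:G/T; 16:G/A; 20:T/A.
29 of the 35 sites match, so the percent identity is 29/35 × 100 = 82.9%.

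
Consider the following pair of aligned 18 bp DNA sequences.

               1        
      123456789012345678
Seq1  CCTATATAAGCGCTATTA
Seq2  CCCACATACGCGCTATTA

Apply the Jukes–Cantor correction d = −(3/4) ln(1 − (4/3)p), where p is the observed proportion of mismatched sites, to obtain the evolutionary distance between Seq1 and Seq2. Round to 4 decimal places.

The sequences differ at positions 3 (T/C), 5 (T/C), 9 (A/C).
p = 3/18 = 0.166667.
d = −0.75 · ln(1 − (4/3)·0.166667) = −0.75 · ln(0.777777) = −0.75 · (-0.251315) = 0.1885.

0.1885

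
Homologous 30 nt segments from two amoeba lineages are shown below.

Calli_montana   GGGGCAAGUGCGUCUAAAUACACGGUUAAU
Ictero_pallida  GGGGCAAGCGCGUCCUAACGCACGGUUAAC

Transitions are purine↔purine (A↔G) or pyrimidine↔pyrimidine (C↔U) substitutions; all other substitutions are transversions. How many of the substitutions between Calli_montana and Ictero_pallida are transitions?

Mismatches occur at site 9 (U→C, transition), site 15 (U→C, transition), site 16 (A→U, transversion), site 19 (U→C, transition), site 20 (A→G, transition), site 30 (U→C, transition).
Of the 6 differences, 5 transitions and 1 transversion, so the answer is 5.

5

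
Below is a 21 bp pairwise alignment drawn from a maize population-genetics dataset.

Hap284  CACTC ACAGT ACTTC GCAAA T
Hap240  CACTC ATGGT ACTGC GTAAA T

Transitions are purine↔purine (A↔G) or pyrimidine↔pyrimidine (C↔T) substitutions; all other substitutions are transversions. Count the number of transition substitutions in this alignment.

The sequences differ at positions 7 (C/T, transition), 8 (A/G, transition), 14 (T/G, transversion), 17 (C/T, transition).
Of the 4 differences, 3 transitions and 1 transversion, so the answer is 3.

3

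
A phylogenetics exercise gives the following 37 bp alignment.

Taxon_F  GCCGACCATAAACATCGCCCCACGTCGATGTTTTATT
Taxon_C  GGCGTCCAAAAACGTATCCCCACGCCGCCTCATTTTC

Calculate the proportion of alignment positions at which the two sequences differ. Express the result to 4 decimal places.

0.3784

Differing sites — 2:C/G; 5:A/T; 9:T/A; 14:A/G; 16:C/A; 17:G/T; 25:T/C; 28:A/C; 29:T/C; 30:G/T; 31:T/C; 32:T/A; 35:A/T; 37:T/C.
There are 14 differences over 37 sites, so p = 14/37 = 0.3784.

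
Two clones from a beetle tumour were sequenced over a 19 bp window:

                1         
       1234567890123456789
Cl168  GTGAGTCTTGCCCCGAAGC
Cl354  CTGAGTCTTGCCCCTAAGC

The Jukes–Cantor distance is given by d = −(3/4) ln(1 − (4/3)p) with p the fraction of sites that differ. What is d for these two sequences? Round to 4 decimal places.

0.1134

The sequences differ at positions 1 (G/C), 15 (G/T).
p = 2/19 = 0.105263.
d = −0.75 · ln(1 − (4/3)·0.105263) = −0.75 · ln(0.859649) = −0.75 · (-0.151231) = 0.1134.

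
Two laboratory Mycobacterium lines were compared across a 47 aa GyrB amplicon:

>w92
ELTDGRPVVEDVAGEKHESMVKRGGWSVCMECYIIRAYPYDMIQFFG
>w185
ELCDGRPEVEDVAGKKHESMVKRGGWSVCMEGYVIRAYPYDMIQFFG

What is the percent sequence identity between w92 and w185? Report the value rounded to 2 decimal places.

89.36%

Differing sites — 3:T/C; 8:V/E; 15:E/K; 32:C/G; 34:I/V.
42 of the 47 sites match, so the percent identity is 42/47 × 100 = 89.36%.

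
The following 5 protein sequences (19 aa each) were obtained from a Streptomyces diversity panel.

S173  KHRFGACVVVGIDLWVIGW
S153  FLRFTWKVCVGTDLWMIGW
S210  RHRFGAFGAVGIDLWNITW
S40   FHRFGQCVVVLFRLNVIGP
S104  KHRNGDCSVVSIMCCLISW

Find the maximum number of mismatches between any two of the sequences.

15

Pairwise Hamming distances:
  S173 vs S153: 8
  S173 vs S210: 6
  S173 vs S40: 7
  S173 vs S104: 9
  S153 vs S210: 10
  S153 vs S40: 11
  S153 vs S104: 15
  S210 vs S40: 12
  S210 vs S104: 12
  S40 vs S104: 12
The largest is 15, between S153 and S104.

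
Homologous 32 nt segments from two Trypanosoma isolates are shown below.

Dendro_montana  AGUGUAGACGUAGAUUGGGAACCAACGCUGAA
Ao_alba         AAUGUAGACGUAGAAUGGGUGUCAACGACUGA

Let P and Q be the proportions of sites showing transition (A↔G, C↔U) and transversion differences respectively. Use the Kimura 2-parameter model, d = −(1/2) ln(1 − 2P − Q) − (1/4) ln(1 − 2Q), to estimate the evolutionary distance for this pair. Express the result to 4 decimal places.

0.3596

The sequences differ at positions 2 (G/A, transition), 15 (U/A, transversion), 20 (A/U, transversion), 21 (A/G, transition), 22 (C/U, transition), 28 (C/A, transversion), 29 (U/C, transition), 30 (G/U, transversion), 31 (A/G, transition).
Of the 9 differences, 5 transitions and 4 transversions over 32 sites: P = 5/32 = 0.156250, Q = 4/32 = 0.125000.
d = −0.5·ln(0.562500) − 0.25·ln(0.750000) = −0.5·(-0.575364) − 0.25·(-0.287682) = 0.3596.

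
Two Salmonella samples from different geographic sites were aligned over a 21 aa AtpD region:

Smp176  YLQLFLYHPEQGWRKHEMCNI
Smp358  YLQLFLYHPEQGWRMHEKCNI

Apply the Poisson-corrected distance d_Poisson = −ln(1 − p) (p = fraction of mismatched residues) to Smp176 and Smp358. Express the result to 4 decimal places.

Mismatches occur at site 15 (K↔M), site 18 (M↔K).
p = 2/21 = 0.095238.
d = −ln(1 − 0.095238) = −ln(0.904762) = 0.1001.

0.1001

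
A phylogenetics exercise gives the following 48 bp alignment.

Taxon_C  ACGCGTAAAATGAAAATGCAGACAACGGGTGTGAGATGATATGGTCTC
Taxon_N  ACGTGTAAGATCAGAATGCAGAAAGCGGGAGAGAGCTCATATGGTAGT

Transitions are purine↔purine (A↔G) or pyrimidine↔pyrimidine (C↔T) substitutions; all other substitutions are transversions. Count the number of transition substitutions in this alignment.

The sequences differ at positions 4 (C/T, transition), 9 (A/G, transition), 12 (G/C, transversion), 14 (A/G, transition), 23 (C/A, transversion), 25 (A/G, transition), 30 (T/A, transversion), 32 (T/A, transversion), 36 (A/C, transversion), 38 (G/C, transversion), 46 (C/A, transversion), 47 (T/G, transversion), 48 (C/T, transition).
Of the 13 differences, 5 transitions and 8 transversions, so the answer is 5.

5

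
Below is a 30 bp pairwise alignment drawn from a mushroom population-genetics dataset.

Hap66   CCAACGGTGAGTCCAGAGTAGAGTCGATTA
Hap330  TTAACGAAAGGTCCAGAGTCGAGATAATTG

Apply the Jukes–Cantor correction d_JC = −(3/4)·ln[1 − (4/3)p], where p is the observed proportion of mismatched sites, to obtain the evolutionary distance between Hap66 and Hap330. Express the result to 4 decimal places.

Mismatches occur at site 1 (C→T), site 2 (C→T), site 7 (G→A), site 8 (T→A), site 9 (G→A), site 10 (A→G), site 20 (A→C), site 24 (T→A), site 25 (C→T), site 26 (G→A), site 30 (A→G).
p = 11/30 = 0.366667.
d = −0.75 · ln(1 − (4/3)·0.366667) = −0.75 · ln(0.511111) = −0.75 · (-0.671168) = 0.5034.

0.5034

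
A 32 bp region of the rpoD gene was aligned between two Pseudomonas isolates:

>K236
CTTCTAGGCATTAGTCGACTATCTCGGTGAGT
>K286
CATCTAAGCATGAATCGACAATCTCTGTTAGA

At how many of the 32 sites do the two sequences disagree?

The sequences differ at positions 2 (T/A), 7 (G/A), 12 (T/G), 14 (G/A), 20 (T/A), 26 (G/T), 29 (G/T), 32 (T/A).
That gives 8 mismatches out of 32 aligned sites, so the Hamming distance is 8.

8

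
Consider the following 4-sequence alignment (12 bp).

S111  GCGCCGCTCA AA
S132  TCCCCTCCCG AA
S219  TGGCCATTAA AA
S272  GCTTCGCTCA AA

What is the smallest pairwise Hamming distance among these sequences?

2

Pairwise Hamming distances:
  S111 vs S132: 5
  S111 vs S219: 5
  S111 vs S272: 2
  S132 vs S219: 7
  S132 vs S272: 6
  S219 vs S272: 7
The smallest is 2, between S111 and S272.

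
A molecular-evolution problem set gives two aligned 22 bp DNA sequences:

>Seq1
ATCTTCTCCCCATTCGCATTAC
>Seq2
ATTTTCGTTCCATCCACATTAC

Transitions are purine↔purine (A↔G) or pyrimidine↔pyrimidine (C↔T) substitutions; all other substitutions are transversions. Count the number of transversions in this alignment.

1

Differing sites — 3:C/T (Ti); 7:T/G (Tv); 8:C/T (Ti); 9:C/T (Ti); 14:T/C (Ti); 16:G/A (Ti).
Of the 6 differences, 5 transitions and 1 transversion, so the answer is 1.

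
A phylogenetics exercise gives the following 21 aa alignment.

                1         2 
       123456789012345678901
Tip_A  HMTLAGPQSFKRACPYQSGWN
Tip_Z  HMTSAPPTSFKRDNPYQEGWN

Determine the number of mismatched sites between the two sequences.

6

The sequences differ at positions 4 (L/S), 6 (G/P), 8 (Q/T), 13 (A/D), 14 (C/N), 18 (S/E).
That gives 6 mismatches out of 21 aligned sites, so the Hamming distance is 6.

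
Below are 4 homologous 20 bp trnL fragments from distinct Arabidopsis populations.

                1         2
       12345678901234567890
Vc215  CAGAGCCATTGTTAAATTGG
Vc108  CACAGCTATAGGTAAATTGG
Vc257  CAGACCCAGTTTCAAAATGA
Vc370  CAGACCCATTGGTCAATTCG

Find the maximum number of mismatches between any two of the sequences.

10

Pairwise Hamming distances:
  Vc215 vs Vc108: 4
  Vc215 vs Vc257: 6
  Vc215 vs Vc370: 4
  Vc108 vs Vc257: 10
  Vc108 vs Vc370: 6
  Vc257 vs Vc370: 8
The largest is 10, between Vc108 and Vc257.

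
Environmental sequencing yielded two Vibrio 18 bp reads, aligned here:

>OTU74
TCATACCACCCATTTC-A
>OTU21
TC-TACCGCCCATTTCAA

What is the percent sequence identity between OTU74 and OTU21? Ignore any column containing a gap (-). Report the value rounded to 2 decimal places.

93.75%

Excluding the 2 gap columns leaves 16 comparable sites.
Differing sites — 8:A/G.
15 of the 16 comparable sites match, so the percent identity is 15/16 × 100 = 93.75%.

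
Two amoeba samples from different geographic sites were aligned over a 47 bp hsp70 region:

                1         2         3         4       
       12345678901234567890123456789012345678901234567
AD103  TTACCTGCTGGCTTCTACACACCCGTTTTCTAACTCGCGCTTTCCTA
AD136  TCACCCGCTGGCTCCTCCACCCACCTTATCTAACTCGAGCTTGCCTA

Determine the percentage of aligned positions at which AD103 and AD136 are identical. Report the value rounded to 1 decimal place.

78.7%

The sequences differ at positions 2 (T/C), 6 (T/C), 14 (T/C), 17 (A/C), 21 (A/C), 23 (C/A), 25 (G/C), 28 (T/A), 38 (C/A), 43 (T/G).
37 of the 47 sites match, so the percent identity is 37/47 × 100 = 78.7%.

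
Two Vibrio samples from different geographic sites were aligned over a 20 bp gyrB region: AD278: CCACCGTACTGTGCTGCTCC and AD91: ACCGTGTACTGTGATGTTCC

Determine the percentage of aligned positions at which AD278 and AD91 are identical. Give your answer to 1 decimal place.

The sequences differ at positions 1 (C/A), 3 (A/C), 4 (C/G), 5 (C/T), 14 (C/A), 17 (C/T).
14 of the 20 sites match, so the percent identity is 14/20 × 100 = 70.0%.

70.0%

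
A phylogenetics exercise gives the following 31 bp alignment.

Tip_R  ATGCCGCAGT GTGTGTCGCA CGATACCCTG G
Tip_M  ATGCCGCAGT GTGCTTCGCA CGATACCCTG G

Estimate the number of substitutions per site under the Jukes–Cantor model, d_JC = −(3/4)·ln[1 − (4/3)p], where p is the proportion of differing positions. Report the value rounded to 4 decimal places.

0.0675

The sequences differ at positions 14 (T/C), 15 (G/T).
p = 2/31 = 0.064516.
d = −0.75 · ln(1 − (4/3)·0.064516) = −0.75 · ln(0.913979) = −0.75 · (-0.089948) = 0.0675.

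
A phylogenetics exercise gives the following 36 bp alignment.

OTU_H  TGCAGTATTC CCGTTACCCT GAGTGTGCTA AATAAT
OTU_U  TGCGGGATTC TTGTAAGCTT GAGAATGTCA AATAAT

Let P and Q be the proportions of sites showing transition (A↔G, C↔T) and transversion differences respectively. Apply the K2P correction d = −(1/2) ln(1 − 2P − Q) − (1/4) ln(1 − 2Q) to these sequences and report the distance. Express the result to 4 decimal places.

0.4094

Mismatches occur at site 4 (A↔G, transition), site 6 (T↔G, transversion), site 11 (C↔T, transition), site 12 (C↔T, transition), site 15 (T↔A, transversion), site 17 (C↔G, transversion), site 19 (C↔T, transition), site 24 (T↔A, transversion), site 25 (G↔A, transition), site 28 (C↔T, transition), site 29 (T↔C, transition).
Of the 11 differences, 7 transitions and 4 transversions over 36 sites: P = 7/36 = 0.194444, Q = 4/36 = 0.111111.
d = −0.5·ln(0.500001) − 0.25·ln(0.777778) = −0.5·(-0.693145) − 0.25·(-0.251314) = 0.4094.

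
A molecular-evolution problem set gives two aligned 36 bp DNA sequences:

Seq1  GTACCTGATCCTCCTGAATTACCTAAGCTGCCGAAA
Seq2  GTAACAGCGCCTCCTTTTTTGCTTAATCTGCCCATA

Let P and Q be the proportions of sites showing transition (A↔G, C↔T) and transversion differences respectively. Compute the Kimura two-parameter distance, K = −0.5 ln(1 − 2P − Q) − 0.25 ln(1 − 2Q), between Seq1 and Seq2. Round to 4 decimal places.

Differing sites — 4:C/A (Tv); 6:T/A (Tv); 8:A/C (Tv); 9:T/G (Tv); 16:G/T (Tv); 17:A/T (Tv); 18:A/T (Tv); 21:A/G (Ti); 23:C/T (Ti); 27:G/T (Tv); 33:G/C (Tv); 35:A/T (Tv).
Of the 12 differences, 2 transitions and 10 transversions over 36 sites: P = 2/36 = 0.055556, Q = 10/36 = 0.277778.
d = −0.5·ln(0.611110) − 0.25·ln(0.444444) = −0.5·(-0.492478) − 0.25·(-0.810931) = 0.4490.

0.4490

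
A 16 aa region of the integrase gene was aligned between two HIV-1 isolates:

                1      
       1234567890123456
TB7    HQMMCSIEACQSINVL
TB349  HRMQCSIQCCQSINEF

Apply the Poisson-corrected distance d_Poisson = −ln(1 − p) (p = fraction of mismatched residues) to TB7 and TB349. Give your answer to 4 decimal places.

Mismatches occur at site 2 (Q/R), site 4 (M/Q), site 8 (E/Q), site 9 (A/C), site 15 (V/E), site 16 (L/F).
p = 6/16 = 0.375000.
d = −ln(1 − 0.375000) = −ln(0.625000) = 0.4700.

0.4700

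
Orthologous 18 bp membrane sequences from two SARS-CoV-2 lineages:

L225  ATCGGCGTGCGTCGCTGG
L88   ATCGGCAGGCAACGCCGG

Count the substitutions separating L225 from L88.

5

Differing sites — 7:G/A; 8:T/G; 11:G/A; 12:T/A; 16:T/C.
That gives 5 mismatches out of 18 aligned sites, so the Hamming distance is 5.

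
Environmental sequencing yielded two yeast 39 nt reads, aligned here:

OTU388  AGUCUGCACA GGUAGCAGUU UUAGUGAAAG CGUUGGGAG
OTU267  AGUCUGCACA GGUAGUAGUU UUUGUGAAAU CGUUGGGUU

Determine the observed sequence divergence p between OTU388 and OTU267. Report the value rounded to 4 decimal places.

Mismatches occur at site 16 (C↔U), site 23 (A↔U), site 30 (G↔U), site 38 (A↔U), site 39 (G↔U).
There are 5 differences over 39 sites, so p = 5/39 = 0.1282.

0.1282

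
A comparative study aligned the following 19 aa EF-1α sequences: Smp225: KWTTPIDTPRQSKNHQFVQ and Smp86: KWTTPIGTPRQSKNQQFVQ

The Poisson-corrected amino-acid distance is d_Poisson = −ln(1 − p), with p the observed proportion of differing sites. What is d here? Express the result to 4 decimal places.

The sequences differ at positions 7 (D/G), 15 (H/Q).
p = 2/19 = 0.105263.
d = −ln(1 − 0.105263) = −ln(0.894737) = 0.1112.

0.1112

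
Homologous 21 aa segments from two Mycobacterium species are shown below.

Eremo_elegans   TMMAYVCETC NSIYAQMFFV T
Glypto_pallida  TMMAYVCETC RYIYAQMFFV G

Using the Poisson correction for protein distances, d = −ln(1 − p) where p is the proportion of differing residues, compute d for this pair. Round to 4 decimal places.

The sequences differ at positions 11 (N/R), 12 (S/Y), 21 (T/G).
p = 3/21 = 0.142857.
d = −ln(1 − 0.142857) = −ln(0.857143) = 0.1542.

0.1542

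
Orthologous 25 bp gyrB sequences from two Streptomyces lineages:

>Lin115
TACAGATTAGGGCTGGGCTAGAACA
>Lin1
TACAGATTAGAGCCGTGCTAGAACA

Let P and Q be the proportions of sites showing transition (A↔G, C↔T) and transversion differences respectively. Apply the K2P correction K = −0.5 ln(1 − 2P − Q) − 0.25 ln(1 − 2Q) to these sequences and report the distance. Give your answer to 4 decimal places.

0.1324

Differing sites — 11:G/A (Ti); 14:T/C (Ti); 16:G/T (Tv).
Of the 3 differences, 2 transitions and 1 transversion over 25 sites: P = 2/25 = 0.080000, Q = 1/25 = 0.040000.
d = −0.5·ln(0.800000) − 0.25·ln(0.920000) = −0.5·(-0.223144) − 0.25·(-0.083382) = 0.1324.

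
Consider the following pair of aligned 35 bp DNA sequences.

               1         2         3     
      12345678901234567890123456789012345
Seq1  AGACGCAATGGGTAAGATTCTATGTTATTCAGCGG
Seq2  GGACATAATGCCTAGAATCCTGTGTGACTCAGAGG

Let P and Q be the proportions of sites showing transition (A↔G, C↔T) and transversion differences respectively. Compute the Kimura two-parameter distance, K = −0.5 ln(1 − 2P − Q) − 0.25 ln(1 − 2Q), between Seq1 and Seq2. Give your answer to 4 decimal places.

0.4885

Mismatches occur at site 1 (A→G, transition), site 5 (G→A, transition), site 6 (C→T, transition), site 11 (G→C, transversion), site 12 (G→C, transversion), site 15 (A→G, transition), site 16 (G→A, transition), site 19 (T→C, transition), site 22 (A→G, transition), site 26 (T→G, transversion), site 28 (T→C, transition), site 33 (C→A, transversion).
Of the 12 differences, 8 transitions and 4 transversions over 35 sites: P = 8/35 = 0.228571, Q = 4/35 = 0.114286.
d = −0.5·ln(0.428572) − 0.25·ln(0.771428) = −0.5·(-0.847297) − 0.25·(-0.259512) = 0.4885.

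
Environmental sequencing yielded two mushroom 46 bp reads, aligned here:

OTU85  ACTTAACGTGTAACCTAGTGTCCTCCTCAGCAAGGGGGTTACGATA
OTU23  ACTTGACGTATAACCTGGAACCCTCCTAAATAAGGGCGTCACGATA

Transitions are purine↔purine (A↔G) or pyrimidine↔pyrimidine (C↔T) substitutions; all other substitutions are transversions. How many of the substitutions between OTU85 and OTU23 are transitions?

The sequences differ at positions 5 (A/G, transition), 10 (G/A, transition), 17 (A/G, transition), 19 (T/A, transversion), 20 (G/A, transition), 21 (T/C, transition), 28 (C/A, transversion), 30 (G/A, transition), 31 (C/T, transition), 37 (G/C, transversion), 40 (T/C, transition).
Of the 11 differences, 8 transitions and 3 transversions, so the answer is 8.

8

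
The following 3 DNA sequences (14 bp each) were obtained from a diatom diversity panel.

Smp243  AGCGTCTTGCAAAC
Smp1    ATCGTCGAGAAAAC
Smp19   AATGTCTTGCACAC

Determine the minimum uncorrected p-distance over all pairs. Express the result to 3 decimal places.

Pairwise Hamming distances:
  Smp243 vs Smp1: 4
  Smp243 vs Smp19: 3
  Smp1 vs Smp19: 6
The smallest is 3 mismatches, between Smp243 and Smp19; p = 3/14 = 0.214.

0.214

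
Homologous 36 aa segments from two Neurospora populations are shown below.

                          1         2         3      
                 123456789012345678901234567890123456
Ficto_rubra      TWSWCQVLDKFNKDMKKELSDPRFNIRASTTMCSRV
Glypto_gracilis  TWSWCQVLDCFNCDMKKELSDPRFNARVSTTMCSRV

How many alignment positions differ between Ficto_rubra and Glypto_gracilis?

4

Mismatches occur at site 10 (K↔C), site 13 (K↔C), site 26 (I↔A), site 28 (A↔V).
That gives 4 mismatches out of 36 aligned sites, so the Hamming distance is 4.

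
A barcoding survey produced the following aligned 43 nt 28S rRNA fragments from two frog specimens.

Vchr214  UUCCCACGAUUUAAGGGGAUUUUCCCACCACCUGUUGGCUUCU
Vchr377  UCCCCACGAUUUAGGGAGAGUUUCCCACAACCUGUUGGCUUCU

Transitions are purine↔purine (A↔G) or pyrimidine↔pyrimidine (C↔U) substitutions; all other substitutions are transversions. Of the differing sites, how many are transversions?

2

The sequences differ at positions 2 (U/C, transition), 14 (A/G, transition), 17 (G/A, transition), 20 (U/G, transversion), 29 (C/A, transversion).
Of the 5 differences, 3 transitions and 2 transversions, so the answer is 2.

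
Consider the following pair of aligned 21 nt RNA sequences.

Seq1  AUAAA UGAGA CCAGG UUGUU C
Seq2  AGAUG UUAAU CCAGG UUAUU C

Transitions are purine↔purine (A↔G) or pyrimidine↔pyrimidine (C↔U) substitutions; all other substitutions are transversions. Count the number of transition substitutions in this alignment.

The sequences differ at positions 2 (U/G, transversion), 4 (A/U, transversion), 5 (A/G, transition), 7 (G/U, transversion), 9 (G/A, transition), 10 (A/U, transversion), 18 (G/A, transition).
Of the 7 differences, 3 transitions and 4 transversions, so the answer is 3.

3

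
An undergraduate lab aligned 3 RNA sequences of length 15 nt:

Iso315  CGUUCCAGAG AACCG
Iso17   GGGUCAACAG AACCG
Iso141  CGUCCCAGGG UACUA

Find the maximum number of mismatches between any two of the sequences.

Pairwise Hamming distances:
  Iso315 vs Iso17: 4
  Iso315 vs Iso141: 5
  Iso17 vs Iso141: 9
The largest is 9, between Iso17 and Iso141.

9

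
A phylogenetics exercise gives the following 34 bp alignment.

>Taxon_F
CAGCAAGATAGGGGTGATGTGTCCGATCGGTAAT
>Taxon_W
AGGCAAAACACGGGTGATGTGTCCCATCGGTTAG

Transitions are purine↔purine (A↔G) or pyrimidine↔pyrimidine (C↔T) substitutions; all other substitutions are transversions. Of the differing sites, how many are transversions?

The sequences differ at positions 1 (C/A, transversion), 2 (A/G, transition), 7 (G/A, transition), 9 (T/C, transition), 11 (G/C, transversion), 25 (G/C, transversion), 32 (A/T, transversion), 34 (T/G, transversion).
Of the 8 differences, 3 transitions and 5 transversions, so the answer is 5.

5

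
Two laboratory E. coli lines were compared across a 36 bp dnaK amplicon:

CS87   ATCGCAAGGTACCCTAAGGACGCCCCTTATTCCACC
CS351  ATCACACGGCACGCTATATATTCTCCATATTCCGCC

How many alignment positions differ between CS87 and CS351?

12

The sequences differ at positions 4 (G/A), 7 (A/C), 10 (T/C), 13 (C/G), 17 (A/T), 18 (G/A), 19 (G/T), 21 (C/T), 22 (G/T), 24 (C/T), 27 (T/A), 34 (A/G).
That gives 12 mismatches out of 36 aligned sites, so the Hamming distance is 12.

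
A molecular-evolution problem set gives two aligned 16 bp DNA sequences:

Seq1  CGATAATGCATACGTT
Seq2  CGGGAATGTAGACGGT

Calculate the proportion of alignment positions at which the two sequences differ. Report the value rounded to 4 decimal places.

0.3125

Differing sites — 3:A/G; 4:T/G; 9:C/T; 11:T/G; 15:T/G.
There are 5 differences over 16 sites, so p = 5/16 = 0.3125.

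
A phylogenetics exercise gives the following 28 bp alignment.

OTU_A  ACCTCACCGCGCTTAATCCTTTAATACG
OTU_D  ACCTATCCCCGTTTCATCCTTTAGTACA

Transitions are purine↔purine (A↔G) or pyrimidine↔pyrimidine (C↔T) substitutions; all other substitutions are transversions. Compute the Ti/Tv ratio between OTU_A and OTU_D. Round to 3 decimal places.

0.750

Differing sites — 5:C/A (Tv); 6:A/T (Tv); 9:G/C (Tv); 12:C/T (Ti); 15:A/C (Tv); 24:A/G (Ti); 28:G/A (Ti).
Of the 7 differences, 3 transitions and 4 transversions, so Ti/Tv = 3/4 = 0.750.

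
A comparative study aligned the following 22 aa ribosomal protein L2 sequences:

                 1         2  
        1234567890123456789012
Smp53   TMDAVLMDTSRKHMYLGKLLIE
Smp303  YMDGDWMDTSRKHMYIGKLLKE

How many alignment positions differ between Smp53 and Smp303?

6

The sequences differ at positions 1 (T/Y), 4 (A/G), 5 (V/D), 6 (L/W), 16 (L/I), 21 (I/K).
That gives 6 mismatches out of 22 aligned sites, so the Hamming distance is 6.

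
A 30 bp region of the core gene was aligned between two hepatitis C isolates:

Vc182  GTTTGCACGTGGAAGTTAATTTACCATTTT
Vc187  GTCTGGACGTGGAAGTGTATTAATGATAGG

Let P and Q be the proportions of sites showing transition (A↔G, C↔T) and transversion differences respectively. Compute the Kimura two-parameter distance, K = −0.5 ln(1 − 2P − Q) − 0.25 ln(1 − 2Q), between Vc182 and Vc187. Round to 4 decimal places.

Mismatches occur at site 3 (T→C, transition), site 6 (C→G, transversion), site 17 (T→G, transversion), site 18 (A→T, transversion), site 22 (T→A, transversion), site 24 (C→T, transition), site 25 (C→G, transversion), site 28 (T→A, transversion), site 29 (T→G, transversion), site 30 (T→G, transversion).
Of the 10 differences, 2 transitions and 8 transversions over 30 sites: P = 2/30 = 0.066667, Q = 8/30 = 0.266667.
d = −0.5·ln(0.599999) − 0.25·ln(0.466666) = −0.5·(-0.510827) − 0.25·(-0.762141) = 0.4459.

0.4459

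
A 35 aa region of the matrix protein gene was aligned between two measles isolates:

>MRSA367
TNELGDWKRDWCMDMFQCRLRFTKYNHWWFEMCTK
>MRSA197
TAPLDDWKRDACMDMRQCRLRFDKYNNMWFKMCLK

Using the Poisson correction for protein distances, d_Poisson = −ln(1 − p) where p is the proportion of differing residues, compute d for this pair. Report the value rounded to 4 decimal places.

0.3365

Differing sites — 2:N/A; 3:E/P; 5:G/D; 11:W/A; 16:F/R; 23:T/D; 27:H/N; 28:W/M; 31:E/K; 34:T/L.
p = 10/35 = 0.285714.
d = −ln(1 − 0.285714) = −ln(0.714286) = 0.3365.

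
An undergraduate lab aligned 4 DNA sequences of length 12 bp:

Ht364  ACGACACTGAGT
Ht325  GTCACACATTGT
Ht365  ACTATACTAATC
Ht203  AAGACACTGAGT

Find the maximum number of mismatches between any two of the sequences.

9

Pairwise Hamming distances:
  Ht364 vs Ht325: 6
  Ht364 vs Ht365: 5
  Ht364 vs Ht203: 1
  Ht325 vs Ht365: 9
  Ht325 vs Ht203: 6
  Ht365 vs Ht203: 6
The largest is 9, between Ht325 and Ht365.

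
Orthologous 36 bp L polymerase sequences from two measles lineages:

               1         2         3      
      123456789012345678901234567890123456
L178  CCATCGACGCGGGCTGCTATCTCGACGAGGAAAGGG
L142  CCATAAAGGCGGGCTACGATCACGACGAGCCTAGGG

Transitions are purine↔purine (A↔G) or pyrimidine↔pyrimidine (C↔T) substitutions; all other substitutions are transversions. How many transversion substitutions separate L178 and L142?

7

Differing sites — 5:C/A (Tv); 6:G/A (Ti); 8:C/G (Tv); 16:G/A (Ti); 18:T/G (Tv); 22:T/A (Tv); 30:G/C (Tv); 31:A/C (Tv); 32:A/T (Tv).
Of the 9 differences, 2 transitions and 7 transversions, so the answer is 7.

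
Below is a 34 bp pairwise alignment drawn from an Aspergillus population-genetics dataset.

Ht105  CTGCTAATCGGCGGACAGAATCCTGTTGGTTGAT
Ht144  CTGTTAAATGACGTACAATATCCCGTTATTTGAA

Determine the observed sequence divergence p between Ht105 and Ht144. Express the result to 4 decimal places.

The sequences differ at positions 4 (C/T), 8 (T/A), 9 (C/T), 11 (G/A), 14 (G/T), 18 (G/A), 19 (A/T), 24 (T/C), 28 (G/A), 29 (G/T), 34 (T/A).
There are 11 differences over 34 sites, so p = 11/34 = 0.3235.

0.3235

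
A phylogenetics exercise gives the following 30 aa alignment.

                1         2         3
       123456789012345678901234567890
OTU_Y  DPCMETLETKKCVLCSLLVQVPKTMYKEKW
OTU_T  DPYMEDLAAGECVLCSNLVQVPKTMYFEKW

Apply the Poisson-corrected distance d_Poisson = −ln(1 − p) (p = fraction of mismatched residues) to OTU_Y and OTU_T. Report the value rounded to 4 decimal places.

0.3102

Differing sites — 3:C/Y; 6:T/D; 8:E/A; 9:T/A; 10:K/G; 11:K/E; 17:L/N; 27:K/F.
p = 8/30 = 0.266667.
d = −ln(1 − 0.266667) = −ln(0.733333) = 0.3102.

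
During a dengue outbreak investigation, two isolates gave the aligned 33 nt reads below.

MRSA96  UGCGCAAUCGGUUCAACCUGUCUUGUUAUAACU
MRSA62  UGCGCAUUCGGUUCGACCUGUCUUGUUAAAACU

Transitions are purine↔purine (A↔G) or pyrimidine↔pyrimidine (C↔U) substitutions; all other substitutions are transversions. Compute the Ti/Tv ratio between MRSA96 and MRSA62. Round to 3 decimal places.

0.500

Differing sites — 7:A/U (Tv); 15:A/G (Ti); 29:U/A (Tv).
Of the 3 differences, 1 transition and 2 transversions, so Ti/Tv = 1/2 = 0.500.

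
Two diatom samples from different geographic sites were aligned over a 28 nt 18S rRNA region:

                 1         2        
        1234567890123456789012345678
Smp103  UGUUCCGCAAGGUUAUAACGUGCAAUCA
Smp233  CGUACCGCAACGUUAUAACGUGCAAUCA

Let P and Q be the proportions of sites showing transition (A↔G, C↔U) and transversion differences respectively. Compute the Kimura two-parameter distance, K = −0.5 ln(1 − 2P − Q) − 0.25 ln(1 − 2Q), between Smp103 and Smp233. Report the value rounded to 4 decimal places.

Mismatches occur at site 1 (U/C, transition), site 4 (U/A, transversion), site 11 (G/C, transversion).
Of the 3 differences, 1 transition and 2 transversions over 28 sites: P = 1/28 = 0.035714, Q = 2/28 = 0.071429.
d = −0.5·ln(0.857143) − 0.25·ln(0.857142) = −0.5·(-0.154151) − 0.25·(-0.154152) = 0.1156.

0.1156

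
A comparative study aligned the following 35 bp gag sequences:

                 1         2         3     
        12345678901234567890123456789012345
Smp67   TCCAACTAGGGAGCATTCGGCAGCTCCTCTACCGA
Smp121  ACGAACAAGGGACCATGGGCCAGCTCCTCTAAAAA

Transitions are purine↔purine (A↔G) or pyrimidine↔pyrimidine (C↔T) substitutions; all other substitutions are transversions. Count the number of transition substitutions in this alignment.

1

Mismatches occur at site 1 (T/A, transversion), site 3 (C/G, transversion), site 7 (T/A, transversion), site 13 (G/C, transversion), site 17 (T/G, transversion), site 18 (C/G, transversion), site 20 (G/C, transversion), site 32 (C/A, transversion), site 33 (C/A, transversion), site 34 (G/A, transition).
Of the 10 differences, 1 transition and 9 transversions, so the answer is 1.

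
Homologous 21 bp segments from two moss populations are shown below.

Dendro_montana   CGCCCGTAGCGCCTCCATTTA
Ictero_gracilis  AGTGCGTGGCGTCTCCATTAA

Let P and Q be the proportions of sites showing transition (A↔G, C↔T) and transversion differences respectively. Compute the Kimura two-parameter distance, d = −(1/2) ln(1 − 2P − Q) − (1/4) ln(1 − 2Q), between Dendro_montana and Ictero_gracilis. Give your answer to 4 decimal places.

0.3639

Differing sites — 1:C/A (Tv); 3:C/T (Ti); 4:C/G (Tv); 8:A/G (Ti); 12:C/T (Ti); 20:T/A (Tv).
Of the 6 differences, 3 transitions and 3 transversions over 21 sites: P = 3/21 = 0.142857, Q = 3/21 = 0.142857.
d = −0.5·ln(0.571429) − 0.25·ln(0.714286) = −0.5·(-0.559615) − 0.25·(-0.336472) = 0.3639.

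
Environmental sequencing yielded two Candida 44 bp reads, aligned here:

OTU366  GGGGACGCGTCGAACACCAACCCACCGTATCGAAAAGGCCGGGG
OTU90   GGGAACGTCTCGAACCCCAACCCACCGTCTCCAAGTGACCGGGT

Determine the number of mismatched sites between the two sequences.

10

The sequences differ at positions 4 (G/A), 8 (C/T), 9 (G/C), 16 (A/C), 29 (A/C), 32 (G/C), 35 (A/G), 36 (A/T), 38 (G/A), 44 (G/T).
That gives 10 mismatches out of 44 aligned sites, so the Hamming distance is 10.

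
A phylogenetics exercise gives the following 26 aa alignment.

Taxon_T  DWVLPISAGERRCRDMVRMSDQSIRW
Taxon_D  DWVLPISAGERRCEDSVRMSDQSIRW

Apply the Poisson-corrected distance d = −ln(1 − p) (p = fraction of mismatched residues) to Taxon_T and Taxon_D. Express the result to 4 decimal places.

The sequences differ at positions 14 (R/E), 16 (M/S).
p = 2/26 = 0.076923.
d = −ln(1 − 0.076923) = −ln(0.923077) = 0.0800.

0.0800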